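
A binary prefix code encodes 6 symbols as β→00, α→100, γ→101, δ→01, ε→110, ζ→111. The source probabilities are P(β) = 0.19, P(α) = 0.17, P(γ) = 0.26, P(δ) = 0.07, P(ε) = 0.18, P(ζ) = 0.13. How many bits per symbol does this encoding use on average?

L̄ = Σ pᵢ·ℓᵢ = 0.19·2 + 0.17·3 + 0.26·3 + 0.07·2 + 0.18·3 + 0.13·3 = 2.74 bits/symbol.

2.74 bits/symbol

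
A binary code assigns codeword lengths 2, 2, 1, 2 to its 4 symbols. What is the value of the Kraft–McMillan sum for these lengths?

With common denominator 2^2 = 4: Σ 2^(−ℓᵢ) = 1/4 + 1/4 + 2/4 + 1/4 = 5/4 = 1.25.

1.25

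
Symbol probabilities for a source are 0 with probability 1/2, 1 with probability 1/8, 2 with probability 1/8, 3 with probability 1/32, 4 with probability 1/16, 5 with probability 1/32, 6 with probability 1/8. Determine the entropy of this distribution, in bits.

Each probability is a power of 1/2, so log₂(1/p) is an integer.
H = Σ p·log₂(1/p) = 1/2·1 + 1/8·3 + 1/8·3 + 1/32·5 + 1/16·4 + 1/32·5 + 1/8·3 = 2.1875 bits.

2.1875 bits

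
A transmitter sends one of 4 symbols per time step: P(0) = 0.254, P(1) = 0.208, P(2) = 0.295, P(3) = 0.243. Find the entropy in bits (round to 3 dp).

H = −Σ pᵢ log₂ pᵢ.
−0.254·log₂(0.254) = 0.5022
−0.208·log₂(0.208) = 0.4712
−0.295·log₂(0.295) = 0.5196
−0.243·log₂(0.243) = 0.4960
Sum ≈ 1.9889 → 1.989 bits.

1.989 bits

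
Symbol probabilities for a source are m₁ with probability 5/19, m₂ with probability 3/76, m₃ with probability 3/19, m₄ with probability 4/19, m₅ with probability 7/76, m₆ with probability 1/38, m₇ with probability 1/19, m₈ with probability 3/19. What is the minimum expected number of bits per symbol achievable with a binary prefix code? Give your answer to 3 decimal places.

Repeatedly combine the two least-probable nodes; the expected code length is the sum of the merged weights.
merge 1/38 + 3/76 → 5/76
merge 1/19 + 5/76 → 9/76
merge 7/76 + 9/76 → 4/19
merge 3/19 + 3/19 → 6/19
merge 4/19 + 4/19 → 8/19
merge 5/19 + 6/19 → 11/19
merge 8/19 + 11/19 → 1
L = 5/76 + 9/76 + 4/19 + 6/19 + 8/19 + 11/19 + 1 = 103/38 ≈ 2.711 bits/symbol.

2.711 bits/symbol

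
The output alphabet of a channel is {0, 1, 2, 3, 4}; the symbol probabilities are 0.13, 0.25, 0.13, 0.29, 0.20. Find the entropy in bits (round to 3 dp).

2.248 bits

H = −Σ pᵢ log₂ pᵢ.
−0.13·log₂(0.13) = 0.3826
−0.25·log₂(0.25) = 0.5000
−0.13·log₂(0.13) = 0.3826
−0.29·log₂(0.29) = 0.5179
−0.20·log₂(0.20) = 0.4644
Sum ≈ 2.2476 → 2.248 bits.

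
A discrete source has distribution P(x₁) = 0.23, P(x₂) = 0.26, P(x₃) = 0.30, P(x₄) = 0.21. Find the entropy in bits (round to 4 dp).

1.9869 bits

H = −Σ pᵢ log₂ pᵢ.
−0.23·log₂(0.23) = 0.4877
−0.26·log₂(0.26) = 0.5053
−0.30·log₂(0.30) = 0.5211
−0.21·log₂(0.21) = 0.4728
Sum ≈ 1.9869 → 1.9869 bits.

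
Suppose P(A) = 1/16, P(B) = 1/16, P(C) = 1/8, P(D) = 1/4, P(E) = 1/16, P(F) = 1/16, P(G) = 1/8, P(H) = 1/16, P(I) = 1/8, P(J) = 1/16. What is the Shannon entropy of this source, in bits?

3.125 bits

Each probability is a power of 1/2, so log₂(1/p) is an integer.
H = Σ p·log₂(1/p) = 1/16·4 + 1/16·4 + 1/8·3 + 1/4·2 + 1/16·4 + 1/16·4 + 1/8·3 + 1/16·4 + 1/8·3 + 1/16·4 = 3.125 bits.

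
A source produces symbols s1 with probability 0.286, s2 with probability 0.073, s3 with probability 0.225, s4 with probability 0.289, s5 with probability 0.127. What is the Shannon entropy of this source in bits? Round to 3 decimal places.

H = −Σ pᵢ log₂ pᵢ.
−0.286·log₂(0.286) = 0.5165
−0.073·log₂(0.073) = 0.2756
−0.225·log₂(0.225) = 0.4842
−0.289·log₂(0.289) = 0.5176
−0.127·log₂(0.127) = 0.3781
Sum ≈ 2.1720 → 2.172 bits.

2.172 bits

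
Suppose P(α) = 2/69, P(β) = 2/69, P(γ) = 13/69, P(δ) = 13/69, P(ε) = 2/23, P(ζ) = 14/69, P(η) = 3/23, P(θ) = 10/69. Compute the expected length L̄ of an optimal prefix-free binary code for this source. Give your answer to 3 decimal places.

Repeatedly combine the two least-probable nodes; the expected code length is the sum of the merged weights.
merge 2/69 + 2/69 → 4/69
merge 4/69 + 2/23 → 10/69
merge 3/23 + 10/69 → 19/69
merge 10/69 + 13/69 → 1/3
merge 13/69 + 14/69 → 9/23
merge 19/69 + 1/3 → 14/23
merge 9/23 + 14/23 → 1
L = 4/69 + 10/69 + 19/69 + 1/3 + 9/23 + 14/23 + 1 = 194/69 ≈ 2.812 bits/symbol.

2.812 bits/symbol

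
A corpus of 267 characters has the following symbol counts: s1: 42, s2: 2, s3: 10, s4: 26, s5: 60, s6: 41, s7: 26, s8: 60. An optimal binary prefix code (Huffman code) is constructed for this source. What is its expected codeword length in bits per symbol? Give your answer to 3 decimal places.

2.738 bits/symbol

Probabilities are the counts divided by 267.
Repeatedly combine the two least-probable nodes; the expected code length is the sum of the merged weights.
merge 2/267 + 10/267 → 4/89
merge 4/89 + 26/267 → 38/267
merge 26/267 + 38/267 → 64/267
merge 41/267 + 14/89 → 83/267
merge 20/89 + 20/89 → 40/89
merge 64/267 + 83/267 → 49/89
merge 40/89 + 49/89 → 1
L = 4/89 + 38/267 + 64/267 + 83/267 + 40/89 + 49/89 + 1 = 731/267 ≈ 2.738 bits/symbol.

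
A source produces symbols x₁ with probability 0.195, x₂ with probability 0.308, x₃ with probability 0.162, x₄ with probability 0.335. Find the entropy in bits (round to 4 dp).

H = −Σ pᵢ log₂ pᵢ.
−0.195·log₂(0.195) = 0.4599
−0.308·log₂(0.308) = 0.5233
−0.162·log₂(0.162) = 0.4254
−0.335·log₂(0.335) = 0.5286
Sum ≈ 1.9371 → 1.9371 bits.

1.9371 bits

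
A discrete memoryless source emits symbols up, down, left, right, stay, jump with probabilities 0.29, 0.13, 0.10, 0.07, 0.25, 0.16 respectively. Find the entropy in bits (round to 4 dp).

H = −Σ pᵢ log₂ pᵢ.
−0.29·log₂(0.29) = 0.5179
−0.13·log₂(0.13) = 0.3826
−0.10·log₂(0.10) = 0.3322
−0.07·log₂(0.07) = 0.2686
−0.25·log₂(0.25) = 0.5000
−0.16·log₂(0.16) = 0.4230
Sum ≈ 2.4243 → 2.4243 bits.

2.4243 bits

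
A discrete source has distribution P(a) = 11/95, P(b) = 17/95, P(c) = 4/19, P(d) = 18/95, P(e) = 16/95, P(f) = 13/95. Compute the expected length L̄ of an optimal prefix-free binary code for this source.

Repeatedly combine the two least-probable nodes; the expected code length is the sum of the merged weights.
merge 11/95 + 13/95 → 24/95
merge 16/95 + 17/95 → 33/95
merge 18/95 + 4/19 → 2/5
merge 24/95 + 33/95 → 3/5
merge 2/5 + 3/5 → 1
L = 24/95 + 33/95 + 2/5 + 3/5 + 1 = 13/5 = 2.6 bits/symbol.

2.6 bits/symbol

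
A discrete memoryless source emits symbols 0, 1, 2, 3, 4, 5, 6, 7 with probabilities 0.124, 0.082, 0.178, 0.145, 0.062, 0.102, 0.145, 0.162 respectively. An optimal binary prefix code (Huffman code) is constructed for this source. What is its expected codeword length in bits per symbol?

2.966 bits/symbol

Repeatedly combine the two least-probable nodes; the expected code length is the sum of the merged weights.
merge 31/500 + 41/500 → 18/125
merge 51/500 + 31/250 → 113/500
merge 18/125 + 29/200 → 289/1000
merge 29/200 + 81/500 → 307/1000
merge 89/500 + 113/500 → 101/250
merge 289/1000 + 307/1000 → 149/250
merge 101/250 + 149/250 → 1
L = 18/125 + 113/500 + 289/1000 + 307/1000 + 101/250 + 149/250 + 1 = 1483/500 = 2.966 bits/symbol.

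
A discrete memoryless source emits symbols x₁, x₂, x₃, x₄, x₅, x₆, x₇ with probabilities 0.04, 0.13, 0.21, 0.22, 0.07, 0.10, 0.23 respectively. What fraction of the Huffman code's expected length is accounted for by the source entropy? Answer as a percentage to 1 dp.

Entropy H = −Σ p log₂ p ≈ 2.6102 bits.
Huffman merges: 1/25+7/100→11/100; 1/10+11/100→21/100; 13/100+21/100→17/50; 21/100+11/50→43/100; 23/100+17/50→57/100; 43/100+57/100→1. L = 133/50 ≈ 2.6600.
Efficiency = H/L = 2.6102/2.6600 = 98.1%.

98.1%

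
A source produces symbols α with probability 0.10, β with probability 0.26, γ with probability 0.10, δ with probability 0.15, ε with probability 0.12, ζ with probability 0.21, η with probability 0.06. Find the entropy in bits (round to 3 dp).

2.664 bits

H = −Σ pᵢ log₂ pᵢ.
−0.10·log₂(0.10) = 0.3322
−0.26·log₂(0.26) = 0.5053
−0.10·log₂(0.10) = 0.3322
−0.15·log₂(0.15) = 0.4105
−0.12·log₂(0.12) = 0.3671
−0.21·log₂(0.21) = 0.4728
−0.06·log₂(0.06) = 0.2435
Sum ≈ 2.6636 → 2.664 bits.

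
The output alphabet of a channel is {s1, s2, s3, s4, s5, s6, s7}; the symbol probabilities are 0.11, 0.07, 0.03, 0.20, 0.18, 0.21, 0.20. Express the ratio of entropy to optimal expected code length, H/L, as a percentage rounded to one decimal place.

97.3%

Entropy H = −Σ p log₂ p ≈ 2.6175 bits.
Huffman merges: 3/100+7/100→1/10; 1/10+11/100→21/100; 9/50+1/5→19/50; 1/5+21/100→41/100; 21/100+19/50→59/100; 41/100+59/100→1. L = 269/100 ≈ 2.6900.
Efficiency = H/L = 2.6175/2.6900 = 97.3%.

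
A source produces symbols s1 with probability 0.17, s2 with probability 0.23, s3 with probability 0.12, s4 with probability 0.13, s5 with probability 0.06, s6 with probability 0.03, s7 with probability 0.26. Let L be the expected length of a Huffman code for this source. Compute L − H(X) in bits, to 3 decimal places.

0.027 bits

Entropy H = −Σ p log₂ p ≈ 2.5726 bits.
Huffman merges: 3/100+3/50→9/100; 9/100+3/25→21/100; 13/100+17/100→3/10; 21/100+23/100→11/25; 13/50+3/10→14/25; 11/25+14/25→1. L = 13/5 ≈ 2.6000.
L − H = 2.6000 − 2.5726 = 0.027 bits.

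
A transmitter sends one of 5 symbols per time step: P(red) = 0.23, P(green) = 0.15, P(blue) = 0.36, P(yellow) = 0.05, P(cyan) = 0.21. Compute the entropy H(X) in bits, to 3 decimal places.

2.118 bits

H = −Σ pᵢ log₂ pᵢ.
−0.23·log₂(0.23) = 0.4877
−0.15·log₂(0.15) = 0.4105
−0.36·log₂(0.36) = 0.5306
−0.05·log₂(0.05) = 0.2161
−0.21·log₂(0.21) = 0.4728
Sum ≈ 2.1177 → 2.118 bits.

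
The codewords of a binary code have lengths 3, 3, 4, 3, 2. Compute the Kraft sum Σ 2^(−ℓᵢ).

0.6875

With common denominator 2^4 = 16: Σ 2^(−ℓᵢ) = 2/16 + 2/16 + 1/16 + 2/16 + 4/16 = 11/16 = 0.6875.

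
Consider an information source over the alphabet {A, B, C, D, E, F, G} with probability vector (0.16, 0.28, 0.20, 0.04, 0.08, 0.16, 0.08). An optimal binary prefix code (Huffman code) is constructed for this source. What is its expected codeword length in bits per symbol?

Repeatedly combine the two least-probable nodes; the expected code length is the sum of the merged weights.
merge 1/25 + 2/25 → 3/25
merge 2/25 + 3/25 → 1/5
merge 4/25 + 4/25 → 8/25
merge 1/5 + 1/5 → 2/5
merge 7/25 + 8/25 → 3/5
merge 2/5 + 3/5 → 1
L = 3/25 + 1/5 + 8/25 + 2/5 + 3/5 + 1 = 66/25 = 2.64 bits/symbol.

2.64 bits/symbol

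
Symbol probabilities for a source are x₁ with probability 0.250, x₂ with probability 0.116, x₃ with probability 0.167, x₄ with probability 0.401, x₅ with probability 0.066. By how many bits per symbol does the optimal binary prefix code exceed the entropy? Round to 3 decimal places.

0.051 bits

Entropy H = −Σ p log₂ p ≈ 2.0792 bits.
Huffman merges: 33/500+29/250→91/500; 167/1000+91/500→349/1000; 1/4+349/1000→599/1000; 401/1000+599/1000→1. L = 213/100 ≈ 2.1300.
L − H = 2.1300 − 2.0792 = 0.051 bits.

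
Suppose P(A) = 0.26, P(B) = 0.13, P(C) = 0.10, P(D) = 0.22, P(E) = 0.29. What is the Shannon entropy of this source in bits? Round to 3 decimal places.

H = −Σ pᵢ log₂ pᵢ.
−0.26·log₂(0.26) = 0.5053
−0.13·log₂(0.13) = 0.3826
−0.10·log₂(0.10) = 0.3322
−0.22·log₂(0.22) = 0.4806
−0.29·log₂(0.29) = 0.5179
Sum ≈ 2.2186 → 2.219 bits.

2.219 bits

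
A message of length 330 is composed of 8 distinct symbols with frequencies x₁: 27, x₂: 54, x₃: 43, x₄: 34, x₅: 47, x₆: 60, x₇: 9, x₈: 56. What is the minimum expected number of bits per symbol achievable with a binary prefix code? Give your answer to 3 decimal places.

2.927 bits/symbol

Probabilities are the counts divided by 330.
Repeatedly combine the two least-probable nodes; the expected code length is the sum of the merged weights.
merge 3/110 + 9/110 → 6/55
merge 17/165 + 6/55 → 7/33
merge 43/330 + 47/330 → 3/11
merge 9/55 + 28/165 → 1/3
merge 2/11 + 7/33 → 13/33
merge 3/11 + 1/3 → 20/33
merge 13/33 + 20/33 → 1
L = 6/55 + 7/33 + 3/11 + 1/3 + 13/33 + 20/33 + 1 = 161/55 ≈ 2.927 bits/symbol.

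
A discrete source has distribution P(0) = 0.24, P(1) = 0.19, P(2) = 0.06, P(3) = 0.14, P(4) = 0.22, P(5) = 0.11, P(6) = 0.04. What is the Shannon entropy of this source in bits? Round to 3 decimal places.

2.607 bits

H = −Σ pᵢ log₂ pᵢ.
−0.24·log₂(0.24) = 0.4941
−0.19·log₂(0.19) = 0.4552
−0.06·log₂(0.06) = 0.2435
−0.14·log₂(0.14) = 0.3971
−0.22·log₂(0.22) = 0.4806
−0.11·log₂(0.11) = 0.3503
−0.04·log₂(0.04) = 0.1858
Sum ≈ 2.6066 → 2.607 bits.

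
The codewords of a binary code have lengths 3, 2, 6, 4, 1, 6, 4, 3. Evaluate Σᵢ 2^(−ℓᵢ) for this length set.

1.15625

With common denominator 2^6 = 64: Σ 2^(−ℓᵢ) = 8/64 + 16/64 + 1/64 + 4/64 + 32/64 + 1/64 + 4/64 + 8/64 = 74/64 = 1.15625.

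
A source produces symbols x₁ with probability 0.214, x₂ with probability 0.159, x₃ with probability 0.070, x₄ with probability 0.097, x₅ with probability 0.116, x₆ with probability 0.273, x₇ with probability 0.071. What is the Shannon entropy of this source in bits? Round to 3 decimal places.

2.636 bits

H = −Σ pᵢ log₂ pᵢ.
−0.214·log₂(0.214) = 0.4760
−0.159·log₂(0.159) = 0.4218
−0.070·log₂(0.070) = 0.2686
−0.097·log₂(0.097) = 0.3265
−0.116·log₂(0.116) = 0.3605
−0.273·log₂(0.273) = 0.5113
−0.071·log₂(0.071) = 0.2709
Sum ≈ 2.6356 → 2.636 bits.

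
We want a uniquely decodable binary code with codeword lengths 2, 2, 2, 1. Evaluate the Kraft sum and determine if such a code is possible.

1.25; no

With common denominator 2^2 = 4: Σ 2^(−ℓᵢ) = 1/4 + 1/4 + 1/4 + 2/4 = 5/4 = 1.25.
Kraft's inequality requires Σ ≤ 1; here Σ = 1.25 > 1, so no such prefix code exists.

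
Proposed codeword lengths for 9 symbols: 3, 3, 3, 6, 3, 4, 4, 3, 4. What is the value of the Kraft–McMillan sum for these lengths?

0.828125

With common denominator 2^6 = 64: Σ 2^(−ℓᵢ) = 8/64 + 8/64 + 8/64 + 1/64 + 8/64 + 4/64 + 4/64 + 8/64 + 4/64 = 53/64 = 0.828125.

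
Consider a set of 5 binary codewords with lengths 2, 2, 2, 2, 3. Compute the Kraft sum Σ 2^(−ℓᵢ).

With common denominator 2^3 = 8: Σ 2^(−ℓᵢ) = 2/8 + 2/8 + 2/8 + 2/8 + 1/8 = 9/8 = 1.125.

1.125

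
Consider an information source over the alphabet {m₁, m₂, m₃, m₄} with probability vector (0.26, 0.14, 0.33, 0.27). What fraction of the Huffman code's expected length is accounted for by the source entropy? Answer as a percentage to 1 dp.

Entropy H = −Σ p log₂ p ≈ 1.9402 bits.
Huffman merges: 7/50+13/50→2/5; 27/100+33/100→3/5; 2/5+3/5→1. L = 2 ≈ 2.0000.
Efficiency = H/L = 1.9402/2.0000 = 97.0%.

97.0%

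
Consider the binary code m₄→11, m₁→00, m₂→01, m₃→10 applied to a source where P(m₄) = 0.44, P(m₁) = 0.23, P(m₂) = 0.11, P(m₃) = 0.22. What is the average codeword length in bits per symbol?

2 bits/symbol

L̄ = Σ pᵢ·ℓᵢ = 0.44·2 + 0.23·2 + 0.11·2 + 0.22·2 = 2 bits/symbol.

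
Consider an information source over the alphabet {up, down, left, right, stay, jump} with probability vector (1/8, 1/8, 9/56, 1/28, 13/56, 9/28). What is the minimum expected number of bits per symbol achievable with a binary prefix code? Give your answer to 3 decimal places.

Repeatedly combine the two least-probable nodes; the expected code length is the sum of the merged weights.
merge 1/28 + 1/8 → 9/56
merge 1/8 + 9/56 → 2/7
merge 9/56 + 13/56 → 11/28
merge 2/7 + 9/28 → 17/28
merge 11/28 + 17/28 → 1
L = 9/56 + 2/7 + 11/28 + 17/28 + 1 = 137/56 ≈ 2.446 bits/symbol.

2.446 bits/symbol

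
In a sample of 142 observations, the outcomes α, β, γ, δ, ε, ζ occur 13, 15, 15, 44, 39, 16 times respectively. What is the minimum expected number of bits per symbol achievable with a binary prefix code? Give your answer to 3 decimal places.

Probabilities are the counts divided by 142.
Repeatedly combine the two least-probable nodes; the expected code length is the sum of the merged weights.
merge 13/142 + 15/142 → 14/71
merge 15/142 + 8/71 → 31/142
merge 14/71 + 31/142 → 59/142
merge 39/142 + 22/71 → 83/142
merge 59/142 + 83/142 → 1
L = 14/71 + 31/142 + 59/142 + 83/142 + 1 = 343/142 ≈ 2.415 bits/symbol.

2.415 bits/symbol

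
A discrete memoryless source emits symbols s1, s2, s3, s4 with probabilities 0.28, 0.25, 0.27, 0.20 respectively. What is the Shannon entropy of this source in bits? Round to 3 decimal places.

1.989 bits

H = −Σ pᵢ log₂ pᵢ.
−0.28·log₂(0.28) = 0.5142
−0.25·log₂(0.25) = 0.5000
−0.27·log₂(0.27) = 0.5100
−0.20·log₂(0.20) = 0.4644
Sum ≈ 1.9886 → 1.989 bits.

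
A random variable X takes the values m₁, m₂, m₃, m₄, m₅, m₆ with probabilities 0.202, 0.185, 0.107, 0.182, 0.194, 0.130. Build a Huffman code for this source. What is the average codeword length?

2.604 bits/symbol

Repeatedly combine the two least-probable nodes; the expected code length is the sum of the merged weights.
merge 107/1000 + 13/100 → 237/1000
merge 91/500 + 37/200 → 367/1000
merge 97/500 + 101/500 → 99/250
merge 237/1000 + 367/1000 → 151/250
merge 99/250 + 151/250 → 1
L = 237/1000 + 367/1000 + 99/250 + 151/250 + 1 = 651/250 = 2.604 bits/symbol.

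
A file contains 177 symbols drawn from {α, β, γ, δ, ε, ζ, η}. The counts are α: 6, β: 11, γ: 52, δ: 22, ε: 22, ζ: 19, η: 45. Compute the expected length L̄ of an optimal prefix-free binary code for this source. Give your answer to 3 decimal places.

2.548 bits/symbol

Probabilities are the counts divided by 177.
Repeatedly combine the two least-probable nodes; the expected code length is the sum of the merged weights.
merge 2/59 + 11/177 → 17/177
merge 17/177 + 19/177 → 12/59
merge 22/177 + 22/177 → 44/177
merge 12/59 + 44/177 → 80/177
merge 15/59 + 52/177 → 97/177
merge 80/177 + 97/177 → 1
L = 17/177 + 12/59 + 44/177 + 80/177 + 97/177 + 1 = 451/177 ≈ 2.548 bits/symbol.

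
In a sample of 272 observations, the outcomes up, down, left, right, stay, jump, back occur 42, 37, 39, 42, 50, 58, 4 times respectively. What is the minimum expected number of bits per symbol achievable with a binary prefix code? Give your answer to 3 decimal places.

Probabilities are the counts divided by 272.
Repeatedly combine the two least-probable nodes; the expected code length is the sum of the merged weights.
merge 1/68 + 37/272 → 41/272
merge 39/272 + 41/272 → 5/17
merge 21/136 + 21/136 → 21/68
merge 25/136 + 29/136 → 27/68
merge 5/17 + 21/68 → 41/68
merge 27/68 + 41/68 → 1
L = 41/272 + 5/17 + 21/68 + 27/68 + 41/68 + 1 = 749/272 ≈ 2.754 bits/symbol.

2.754 bits/symbol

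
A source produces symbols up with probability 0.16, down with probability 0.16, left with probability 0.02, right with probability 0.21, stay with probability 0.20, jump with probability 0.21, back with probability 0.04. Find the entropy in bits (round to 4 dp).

H = −Σ pᵢ log₂ pᵢ.
−0.16·log₂(0.16) = 0.4230
−0.16·log₂(0.16) = 0.4230
−0.02·log₂(0.02) = 0.1129
−0.21·log₂(0.21) = 0.4728
−0.20·log₂(0.20) = 0.4644
−0.21·log₂(0.21) = 0.4728
−0.04·log₂(0.04) = 0.1858
Sum ≈ 2.5547 → 2.5547 bits.

2.5547 bits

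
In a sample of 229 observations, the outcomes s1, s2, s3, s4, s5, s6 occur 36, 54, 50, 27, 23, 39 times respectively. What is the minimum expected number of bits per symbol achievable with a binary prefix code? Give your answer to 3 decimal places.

Probabilities are the counts divided by 229.
Repeatedly combine the two least-probable nodes; the expected code length is the sum of the merged weights.
merge 23/229 + 27/229 → 50/229
merge 36/229 + 39/229 → 75/229
merge 50/229 + 50/229 → 100/229
merge 54/229 + 75/229 → 129/229
merge 100/229 + 129/229 → 1
L = 50/229 + 75/229 + 100/229 + 129/229 + 1 = 583/229 ≈ 2.546 bits/symbol.

2.546 bits/symbol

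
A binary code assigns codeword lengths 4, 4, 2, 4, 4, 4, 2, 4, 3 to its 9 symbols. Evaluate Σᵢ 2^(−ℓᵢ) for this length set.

1

With common denominator 2^4 = 16: Σ 2^(−ℓᵢ) = 1/16 + 1/16 + 4/16 + 1/16 + 1/16 + 1/16 + 4/16 + 1/16 + 2/16 = 16/16 = 1.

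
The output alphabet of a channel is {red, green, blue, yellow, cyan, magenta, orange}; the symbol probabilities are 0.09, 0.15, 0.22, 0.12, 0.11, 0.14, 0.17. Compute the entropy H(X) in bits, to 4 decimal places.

H = −Σ pᵢ log₂ pᵢ.
−0.09·log₂(0.09) = 0.3127
−0.15·log₂(0.15) = 0.4105
−0.22·log₂(0.22) = 0.4806
−0.12·log₂(0.12) = 0.3671
−0.11·log₂(0.11) = 0.3503
−0.14·log₂(0.14) = 0.3971
−0.17·log₂(0.17) = 0.4346
Sum ≈ 2.7528 → 2.7528 bits.

2.7528 bits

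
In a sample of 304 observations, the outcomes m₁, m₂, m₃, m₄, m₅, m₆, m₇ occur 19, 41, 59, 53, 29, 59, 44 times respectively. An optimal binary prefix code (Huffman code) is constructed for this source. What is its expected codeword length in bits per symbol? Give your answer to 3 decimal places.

Probabilities are the counts divided by 304.
Repeatedly combine the two least-probable nodes; the expected code length is the sum of the merged weights.
merge 1/16 + 29/304 → 3/19
merge 41/304 + 11/76 → 85/304
merge 3/19 + 53/304 → 101/304
merge 59/304 + 59/304 → 59/152
merge 85/304 + 101/304 → 93/152
merge 59/152 + 93/152 → 1
L = 3/19 + 85/304 + 101/304 + 59/152 + 93/152 + 1 = 421/152 ≈ 2.770 bits/symbol.

2.770 bits/symbol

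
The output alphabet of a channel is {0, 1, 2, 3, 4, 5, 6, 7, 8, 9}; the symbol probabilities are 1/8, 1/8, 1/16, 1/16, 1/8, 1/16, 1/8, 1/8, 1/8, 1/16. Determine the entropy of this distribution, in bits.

3.25 bits

Each probability is a power of 1/2, so log₂(1/p) is an integer.
H = Σ p·log₂(1/p) = 1/8·3 + 1/8·3 + 1/16·4 + 1/16·4 + 1/8·3 + 1/16·4 + 1/8·3 + 1/8·3 + 1/8·3 + 1/16·4 = 3.25 bits.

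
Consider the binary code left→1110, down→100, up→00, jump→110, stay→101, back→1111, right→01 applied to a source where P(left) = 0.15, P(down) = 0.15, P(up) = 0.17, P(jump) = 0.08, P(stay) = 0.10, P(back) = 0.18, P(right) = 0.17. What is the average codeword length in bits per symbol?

L̄ = Σ pᵢ·ℓᵢ = 0.15·4 + 0.15·3 + 0.17·2 + 0.08·3 + 0.10·3 + 0.18·4 + 0.17·2 = 2.99 bits/symbol.

2.99 bits/symbol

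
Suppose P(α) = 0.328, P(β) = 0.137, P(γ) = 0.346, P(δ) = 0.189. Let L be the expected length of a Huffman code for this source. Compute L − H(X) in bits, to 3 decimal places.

Entropy H = −Σ p log₂ p ≈ 1.9044 bits.
Huffman merges: 137/1000+189/1000→163/500; 163/500+41/125→327/500; 173/500+327/500→1. L = 99/50 ≈ 1.9800.
L − H = 1.9800 − 1.9044 = 0.076 bits.

0.076 bits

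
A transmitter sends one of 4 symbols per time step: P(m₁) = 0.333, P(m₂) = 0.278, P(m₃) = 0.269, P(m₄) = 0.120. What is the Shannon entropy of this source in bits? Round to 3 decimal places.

1.918 bits

H = −Σ pᵢ log₂ pᵢ.
−0.333·log₂(0.333) = 0.5283
−0.278·log₂(0.278) = 0.5134
−0.269·log₂(0.269) = 0.5096
−0.120·log₂(0.120) = 0.3671
Sum ≈ 1.9183 → 1.918 bits.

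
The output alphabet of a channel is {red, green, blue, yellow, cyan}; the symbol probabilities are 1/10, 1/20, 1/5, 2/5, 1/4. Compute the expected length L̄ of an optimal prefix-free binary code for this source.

Repeatedly combine the two least-probable nodes; the expected code length is the sum of the merged weights.
merge 1/20 + 1/10 → 3/20
merge 3/20 + 1/5 → 7/20
merge 1/4 + 7/20 → 3/5
merge 2/5 + 3/5 → 1
L = 3/20 + 7/20 + 3/5 + 1 = 21/10 = 2.1 bits/symbol.

2.1 bits/symbol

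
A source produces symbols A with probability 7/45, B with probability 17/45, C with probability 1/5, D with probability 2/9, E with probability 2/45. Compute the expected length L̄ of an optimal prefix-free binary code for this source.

Repeatedly combine the two least-probable nodes; the expected code length is the sum of the merged weights.
merge 2/45 + 7/45 → 1/5
merge 1/5 + 1/5 → 2/5
merge 2/9 + 17/45 → 3/5
merge 2/5 + 3/5 → 1
L = 1/5 + 2/5 + 3/5 + 1 = 11/5 = 2.2 bits/symbol.

2.2 bits/symbol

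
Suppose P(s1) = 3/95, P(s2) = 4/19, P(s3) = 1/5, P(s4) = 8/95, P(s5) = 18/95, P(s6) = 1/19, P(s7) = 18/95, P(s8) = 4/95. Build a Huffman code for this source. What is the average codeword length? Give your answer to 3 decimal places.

Repeatedly combine the two least-probable nodes; the expected code length is the sum of the merged weights.
merge 3/95 + 4/95 → 7/95
merge 1/19 + 7/95 → 12/95
merge 8/95 + 12/95 → 4/19
merge 18/95 + 18/95 → 36/95
merge 1/5 + 4/19 → 39/95
merge 4/19 + 36/95 → 56/95
merge 39/95 + 56/95 → 1
L = 7/95 + 12/95 + 4/19 + 36/95 + 39/95 + 56/95 + 1 = 53/19 ≈ 2.789 bits/symbol.

2.789 bits/symbol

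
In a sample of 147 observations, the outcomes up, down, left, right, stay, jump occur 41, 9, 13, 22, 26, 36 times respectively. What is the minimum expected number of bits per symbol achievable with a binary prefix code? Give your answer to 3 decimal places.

Probabilities are the counts divided by 147.
Repeatedly combine the two least-probable nodes; the expected code length is the sum of the merged weights.
merge 3/49 + 13/147 → 22/147
merge 22/147 + 22/147 → 44/147
merge 26/147 + 12/49 → 62/147
merge 41/147 + 44/147 → 85/147
merge 62/147 + 85/147 → 1
L = 22/147 + 44/147 + 62/147 + 85/147 + 1 = 120/49 ≈ 2.449 bits/symbol.

2.449 bits/symbol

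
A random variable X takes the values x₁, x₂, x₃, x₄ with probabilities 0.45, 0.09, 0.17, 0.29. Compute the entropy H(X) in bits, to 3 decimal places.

H = −Σ pᵢ log₂ pᵢ.
−0.45·log₂(0.45) = 0.5184
−0.09·log₂(0.09) = 0.3127
−0.17·log₂(0.17) = 0.4346
−0.29·log₂(0.29) = 0.5179
Sum ≈ 1.7835 → 1.784 bits.

1.784 bits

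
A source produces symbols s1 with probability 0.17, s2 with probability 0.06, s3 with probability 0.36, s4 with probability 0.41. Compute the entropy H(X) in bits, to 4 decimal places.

1.7361 bits

H = −Σ pᵢ log₂ pᵢ.
−0.17·log₂(0.17) = 0.4346
−0.06·log₂(0.06) = 0.2435
−0.36·log₂(0.36) = 0.5306
−0.41·log₂(0.41) = 0.5274
Sum ≈ 1.7361 → 1.7361 bits.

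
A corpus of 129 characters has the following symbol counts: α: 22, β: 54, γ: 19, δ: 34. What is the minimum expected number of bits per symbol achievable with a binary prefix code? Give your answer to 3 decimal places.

Probabilities are the counts divided by 129.
Repeatedly combine the two least-probable nodes; the expected code length is the sum of the merged weights.
merge 19/129 + 22/129 → 41/129
merge 34/129 + 41/129 → 25/43
merge 18/43 + 25/43 → 1
L = 41/129 + 25/43 + 1 = 245/129 ≈ 1.899 bits/symbol.

1.899 bits/symbol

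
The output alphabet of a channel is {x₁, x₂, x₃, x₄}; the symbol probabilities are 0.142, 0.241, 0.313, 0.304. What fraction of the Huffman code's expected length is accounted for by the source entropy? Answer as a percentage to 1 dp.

97.1%

Entropy H = −Σ p log₂ p ≈ 1.9414 bits.
Huffman merges: 71/500+241/1000→383/1000; 38/125+313/1000→617/1000; 383/1000+617/1000→1. L = 2 ≈ 2.0000.
Efficiency = H/L = 1.9414/2.0000 = 97.1%.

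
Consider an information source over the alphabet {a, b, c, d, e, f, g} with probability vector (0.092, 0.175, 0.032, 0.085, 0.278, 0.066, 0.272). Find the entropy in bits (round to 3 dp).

H = −Σ pᵢ log₂ pᵢ.
−0.092·log₂(0.092) = 0.3167
−0.175·log₂(0.175) = 0.4401
−0.032·log₂(0.032) = 0.1589
−0.085·log₂(0.085) = 0.3023
−0.278·log₂(0.278) = 0.5134
−0.066·log₂(0.066) = 0.2588
−0.272·log₂(0.272) = 0.5109
Sum ≈ 2.5011 → 2.501 bits.

2.501 bits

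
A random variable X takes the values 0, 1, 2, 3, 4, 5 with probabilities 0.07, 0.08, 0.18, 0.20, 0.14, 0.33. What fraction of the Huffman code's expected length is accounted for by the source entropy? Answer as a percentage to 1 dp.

98.1%

Entropy H = −Σ p log₂ p ≈ 2.3947 bits.
Huffman merges: 7/100+2/25→3/20; 7/50+3/20→29/100; 9/50+1/5→19/50; 29/100+33/100→31/50; 19/50+31/50→1. L = 61/25 ≈ 2.4400.
Efficiency = H/L = 2.3947/2.4400 = 98.1%.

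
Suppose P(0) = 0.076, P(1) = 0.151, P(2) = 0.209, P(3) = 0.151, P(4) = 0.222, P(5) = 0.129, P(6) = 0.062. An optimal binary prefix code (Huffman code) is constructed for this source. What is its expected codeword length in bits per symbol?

2.707 bits/symbol

Repeatedly combine the two least-probable nodes; the expected code length is the sum of the merged weights.
merge 31/500 + 19/250 → 69/500
merge 129/1000 + 69/500 → 267/1000
merge 151/1000 + 151/1000 → 151/500
merge 209/1000 + 111/500 → 431/1000
merge 267/1000 + 151/500 → 569/1000
merge 431/1000 + 569/1000 → 1
L = 69/500 + 267/1000 + 151/500 + 431/1000 + 569/1000 + 1 = 2707/1000 = 2.707 bits/symbol.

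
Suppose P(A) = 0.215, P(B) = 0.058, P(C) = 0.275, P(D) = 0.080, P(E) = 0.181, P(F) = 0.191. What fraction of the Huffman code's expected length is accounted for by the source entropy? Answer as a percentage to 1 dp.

98.5%

Entropy H = −Σ p log₂ p ≈ 2.4212 bits.
Huffman merges: 29/500+2/25→69/500; 69/500+181/1000→319/1000; 191/1000+43/200→203/500; 11/40+319/1000→297/500; 203/500+297/500→1. L = 2457/1000 ≈ 2.4570.
Efficiency = H/L = 2.4212/2.4570 = 98.5%.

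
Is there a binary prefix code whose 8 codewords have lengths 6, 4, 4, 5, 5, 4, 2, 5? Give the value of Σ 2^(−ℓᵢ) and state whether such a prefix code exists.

With common denominator 2^6 = 64: Σ 2^(−ℓᵢ) = 1/64 + 4/64 + 4/64 + 2/64 + 2/64 + 4/64 + 16/64 + 2/64 = 35/64 = 0.546875.
Kraft's inequality requires Σ ≤ 1; here Σ = 0.546875 ≤ 1, so such a prefix code exists.

0.546875; yes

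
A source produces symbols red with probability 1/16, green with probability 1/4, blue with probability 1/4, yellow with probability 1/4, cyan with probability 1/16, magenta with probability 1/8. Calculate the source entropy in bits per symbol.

Each probability is a power of 1/2, so log₂(1/p) is an integer.
H = Σ p·log₂(1/p) = 1/16·4 + 1/4·2 + 1/4·2 + 1/4·2 + 1/16·4 + 1/8·3 = 2.375 bits.

2.375 bits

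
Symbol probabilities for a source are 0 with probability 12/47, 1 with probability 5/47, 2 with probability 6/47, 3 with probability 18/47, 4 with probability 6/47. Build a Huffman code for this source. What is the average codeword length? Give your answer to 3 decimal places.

Repeatedly combine the two least-probable nodes; the expected code length is the sum of the merged weights.
merge 5/47 + 6/47 → 11/47
merge 6/47 + 11/47 → 17/47
merge 12/47 + 17/47 → 29/47
merge 18/47 + 29/47 → 1
L = 11/47 + 17/47 + 29/47 + 1 = 104/47 ≈ 2.213 bits/symbol.

2.213 bits/symbol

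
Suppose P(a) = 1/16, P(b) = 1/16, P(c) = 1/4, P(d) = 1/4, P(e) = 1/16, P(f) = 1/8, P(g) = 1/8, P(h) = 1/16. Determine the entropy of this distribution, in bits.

2.75 bits

Each probability is a power of 1/2, so log₂(1/p) is an integer.
H = Σ p·log₂(1/p) = 1/16·4 + 1/16·4 + 1/4·2 + 1/4·2 + 1/16·4 + 1/8·3 + 1/8·3 + 1/16·4 = 2.75 bits.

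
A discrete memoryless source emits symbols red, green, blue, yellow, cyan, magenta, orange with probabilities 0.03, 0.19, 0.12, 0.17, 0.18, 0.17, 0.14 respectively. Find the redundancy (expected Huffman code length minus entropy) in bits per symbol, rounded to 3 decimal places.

Entropy H = −Σ p log₂ p ≈ 2.6857 bits.
Huffman merges: 3/100+3/25→3/20; 7/50+3/20→29/100; 17/100+17/100→17/50; 9/50+19/100→37/100; 29/100+17/50→63/100; 37/100+63/100→1. L = 139/50 ≈ 2.7800.
L − H = 2.7800 − 2.6857 = 0.094 bits.

0.094 bits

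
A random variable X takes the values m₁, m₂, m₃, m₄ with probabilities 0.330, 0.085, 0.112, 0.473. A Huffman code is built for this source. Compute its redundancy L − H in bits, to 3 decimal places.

Entropy H = −Σ p log₂ p ≈ 1.6947 bits.
Huffman merges: 17/200+14/125→197/1000; 197/1000+33/100→527/1000; 473/1000+527/1000→1. L = 431/250 ≈ 1.7240.
L − H = 1.7240 − 1.6947 = 0.029 bits.

0.029 bits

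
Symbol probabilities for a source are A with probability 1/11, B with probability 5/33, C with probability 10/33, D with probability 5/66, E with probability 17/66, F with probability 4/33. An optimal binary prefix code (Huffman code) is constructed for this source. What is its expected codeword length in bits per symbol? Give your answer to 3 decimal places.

Repeatedly combine the two least-probable nodes; the expected code length is the sum of the merged weights.
merge 5/66 + 1/11 → 1/6
merge 4/33 + 5/33 → 3/11
merge 1/6 + 17/66 → 14/33
merge 3/11 + 10/33 → 19/33
merge 14/33 + 19/33 → 1
L = 1/6 + 3/11 + 14/33 + 19/33 + 1 = 161/66 ≈ 2.439 bits/symbol.

2.439 bits/symbol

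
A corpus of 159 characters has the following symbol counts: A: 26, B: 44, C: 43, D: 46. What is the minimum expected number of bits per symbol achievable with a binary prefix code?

Probabilities are the counts divided by 159.
Repeatedly combine the two least-probable nodes; the expected code length is the sum of the merged weights.
merge 26/159 + 43/159 → 23/53
merge 44/159 + 46/159 → 30/53
merge 23/53 + 30/53 → 1
L = 23/53 + 30/53 + 1 = 2 bits/symbol.

2 bits/symbol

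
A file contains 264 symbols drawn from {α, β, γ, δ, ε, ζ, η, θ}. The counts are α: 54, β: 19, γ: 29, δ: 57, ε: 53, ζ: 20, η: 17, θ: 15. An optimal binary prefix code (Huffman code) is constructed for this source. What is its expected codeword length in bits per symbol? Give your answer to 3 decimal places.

2.848 bits/symbol

Probabilities are the counts divided by 264.
Repeatedly combine the two least-probable nodes; the expected code length is the sum of the merged weights.
merge 5/88 + 17/264 → 4/33
merge 19/264 + 5/66 → 13/88
merge 29/264 + 4/33 → 61/264
merge 13/88 + 53/264 → 23/66
merge 9/44 + 19/88 → 37/88
merge 61/264 + 23/66 → 51/88
merge 37/88 + 51/88 → 1
L = 4/33 + 13/88 + 61/264 + 23/66 + 37/88 + 51/88 + 1 = 94/33 ≈ 2.848 bits/symbol.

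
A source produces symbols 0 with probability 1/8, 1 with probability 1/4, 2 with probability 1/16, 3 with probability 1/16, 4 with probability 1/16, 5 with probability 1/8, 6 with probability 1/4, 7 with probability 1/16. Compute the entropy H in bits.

Each probability is a power of 1/2, so log₂(1/p) is an integer.
H = Σ p·log₂(1/p) = 1/8·3 + 1/4·2 + 1/16·4 + 1/16·4 + 1/16·4 + 1/8·3 + 1/4·2 + 1/16·4 = 2.75 bits.

2.75 bits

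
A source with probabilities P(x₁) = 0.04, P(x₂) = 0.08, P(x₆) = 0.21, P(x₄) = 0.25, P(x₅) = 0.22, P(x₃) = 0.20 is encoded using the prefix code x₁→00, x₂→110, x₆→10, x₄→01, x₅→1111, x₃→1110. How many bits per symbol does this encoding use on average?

2.92 bits/symbol

L̄ = Σ pᵢ·ℓᵢ = 0.04·2 + 0.08·3 + 0.21·2 + 0.25·2 + 0.22·4 + 0.20·4 = 2.92 bits/symbol.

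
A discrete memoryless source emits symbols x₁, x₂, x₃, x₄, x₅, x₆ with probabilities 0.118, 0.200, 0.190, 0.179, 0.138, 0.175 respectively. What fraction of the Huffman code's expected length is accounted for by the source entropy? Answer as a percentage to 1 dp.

Entropy H = −Σ p log₂ p ≈ 2.5620 bits.
Huffman merges: 59/500+69/500→32/125; 7/40+179/1000→177/500; 19/100+1/5→39/100; 32/125+177/500→61/100; 39/100+61/100→1. L = 261/100 ≈ 2.6100.
Efficiency = H/L = 2.5620/2.6100 = 98.2%.

98.2%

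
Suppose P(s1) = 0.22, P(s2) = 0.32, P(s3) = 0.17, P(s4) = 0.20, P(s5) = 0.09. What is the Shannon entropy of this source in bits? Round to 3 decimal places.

2.218 bits

H = −Σ pᵢ log₂ pᵢ.
−0.22·log₂(0.22) = 0.4806
−0.32·log₂(0.32) = 0.5260
−0.17·log₂(0.17) = 0.4346
−0.20·log₂(0.20) = 0.4644
−0.09·log₂(0.09) = 0.3127
Sum ≈ 2.2182 → 2.218 bits.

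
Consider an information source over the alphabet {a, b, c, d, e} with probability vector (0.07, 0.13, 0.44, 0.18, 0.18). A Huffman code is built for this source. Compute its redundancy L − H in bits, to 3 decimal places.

0.057 bits

Entropy H = −Σ p log₂ p ≈ 2.0630 bits.
Huffman merges: 7/100+13/100→1/5; 9/50+9/50→9/25; 1/5+9/25→14/25; 11/25+14/25→1. L = 53/25 ≈ 2.1200.
L − H = 2.1200 − 2.0630 = 0.057 bits.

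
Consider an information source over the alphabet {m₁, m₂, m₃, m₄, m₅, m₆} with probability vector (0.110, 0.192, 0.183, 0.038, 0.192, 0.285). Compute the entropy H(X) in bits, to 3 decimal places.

H = −Σ pᵢ log₂ pᵢ.
−0.110·log₂(0.110) = 0.3503
−0.192·log₂(0.192) = 0.4571
−0.183·log₂(0.183) = 0.4484
−0.038·log₂(0.038) = 0.1793
−0.192·log₂(0.192) = 0.4571
−0.285·log₂(0.285) = 0.5161
Sum ≈ 2.4083 → 2.408 bits.

2.408 bits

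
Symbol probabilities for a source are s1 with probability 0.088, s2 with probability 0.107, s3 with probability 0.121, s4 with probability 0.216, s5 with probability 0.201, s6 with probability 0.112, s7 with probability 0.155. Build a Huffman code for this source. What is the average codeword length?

2.778 bits/symbol

Repeatedly combine the two least-probable nodes; the expected code length is the sum of the merged weights.
merge 11/125 + 107/1000 → 39/200
merge 14/125 + 121/1000 → 233/1000
merge 31/200 + 39/200 → 7/20
merge 201/1000 + 27/125 → 417/1000
merge 233/1000 + 7/20 → 583/1000
merge 417/1000 + 583/1000 → 1
L = 39/200 + 233/1000 + 7/20 + 417/1000 + 583/1000 + 1 = 1389/500 = 2.778 bits/symbol.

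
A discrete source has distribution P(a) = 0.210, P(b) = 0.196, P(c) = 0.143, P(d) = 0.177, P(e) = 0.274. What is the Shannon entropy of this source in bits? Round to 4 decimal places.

H = −Σ pᵢ log₂ pᵢ.
−0.210·log₂(0.210) = 0.4728
−0.196·log₂(0.196) = 0.4608
−0.143·log₂(0.143) = 0.4012
−0.177·log₂(0.177) = 0.4422
−0.274·log₂(0.274) = 0.5118
Sum ≈ 2.2888 → 2.2888 bits.

2.2888 bits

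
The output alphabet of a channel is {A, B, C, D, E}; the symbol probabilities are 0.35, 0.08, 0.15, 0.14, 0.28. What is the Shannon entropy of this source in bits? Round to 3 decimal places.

H = −Σ pᵢ log₂ pᵢ.
−0.35·log₂(0.35) = 0.5301
−0.08·log₂(0.08) = 0.2915
−0.15·log₂(0.15) = 0.4105
−0.14·log₂(0.14) = 0.3971
−0.28·log₂(0.28) = 0.5142
Sum ≈ 2.1435 → 2.143 bits.

2.143 bits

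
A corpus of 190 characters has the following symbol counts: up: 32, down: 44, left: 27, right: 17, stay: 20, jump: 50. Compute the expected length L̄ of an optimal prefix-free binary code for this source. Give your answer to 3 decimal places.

Probabilities are the counts divided by 190.
Repeatedly combine the two least-probable nodes; the expected code length is the sum of the merged weights.
merge 17/190 + 2/19 → 37/190
merge 27/190 + 16/95 → 59/190
merge 37/190 + 22/95 → 81/190
merge 5/19 + 59/190 → 109/190
merge 81/190 + 109/190 → 1
L = 37/190 + 59/190 + 81/190 + 109/190 + 1 = 238/95 ≈ 2.505 bits/symbol.

2.505 bits/symbol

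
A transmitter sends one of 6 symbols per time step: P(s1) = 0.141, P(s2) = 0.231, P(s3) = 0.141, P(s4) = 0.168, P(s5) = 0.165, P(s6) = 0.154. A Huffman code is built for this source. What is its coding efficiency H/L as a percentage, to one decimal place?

98.5%

Entropy H = −Σ p log₂ p ≈ 2.5622 bits.
Huffman merges: 141/1000+141/1000→141/500; 77/500+33/200→319/1000; 21/125+231/1000→399/1000; 141/500+319/1000→601/1000; 399/1000+601/1000→1. L = 2601/1000 ≈ 2.6010.
Efficiency = H/L = 2.5622/2.6010 = 98.5%.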